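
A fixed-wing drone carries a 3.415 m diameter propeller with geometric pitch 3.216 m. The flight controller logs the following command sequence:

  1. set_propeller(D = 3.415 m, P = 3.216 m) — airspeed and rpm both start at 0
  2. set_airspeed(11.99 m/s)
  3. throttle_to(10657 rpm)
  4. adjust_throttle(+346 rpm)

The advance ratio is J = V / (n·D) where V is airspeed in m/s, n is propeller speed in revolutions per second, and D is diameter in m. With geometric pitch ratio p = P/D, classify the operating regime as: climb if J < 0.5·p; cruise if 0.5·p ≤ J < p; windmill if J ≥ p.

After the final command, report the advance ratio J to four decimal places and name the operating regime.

set_propeller: D = 3.415 m, P = 3.216 m (p = P/D = 0.941728); state ← (V=0, rpm=0)
set_airspeed(11.99): V ← 11.99 m/s
throttle_to(10657): rpm ← 10657
adjust_throttle(+346): rpm ← 10657 +346 = 11003
final state: V = 11.99 m/s, rpm = 11003 → n = rpm/60 = 183.383333 rev/s
J = V / (n·D) = 11.99 / (183.383333 × 3.415) = 0.019146
regime bands: climb J<0.4709 | cruise [0.4709, 0.9417) | windmill J≥0.9417
J = 0.0191 → climb

J = 0.0191, regime = climb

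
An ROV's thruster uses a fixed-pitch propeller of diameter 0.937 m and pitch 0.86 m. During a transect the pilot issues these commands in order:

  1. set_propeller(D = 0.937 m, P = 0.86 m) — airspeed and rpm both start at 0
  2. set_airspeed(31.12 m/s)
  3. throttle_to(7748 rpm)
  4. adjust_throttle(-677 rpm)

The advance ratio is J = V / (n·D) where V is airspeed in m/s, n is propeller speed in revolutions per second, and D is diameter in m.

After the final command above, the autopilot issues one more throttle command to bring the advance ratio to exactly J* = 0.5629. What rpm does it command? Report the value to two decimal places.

rpm = 3540.14

set_propeller: D = 0.937 m, P = 0.86 m (p = P/D = 0.917823); state ← (V=0, rpm=0)
set_airspeed(31.12): V ← 31.12 m/s
throttle_to(7748): rpm ← 7748
adjust_throttle(-677): rpm ← 7748 -677 = 7071
final state: V = 31.12 m/s, rpm = 7071 → n = rpm/60 = 117.850000 rev/s
target J* = 0.5629; solve J* = V/(n·D) for n: n = V/(J*·D) = 31.12/(0.5629 × 0.937) = 59.002274 rev/s
rpm = 60·n = 3540.136429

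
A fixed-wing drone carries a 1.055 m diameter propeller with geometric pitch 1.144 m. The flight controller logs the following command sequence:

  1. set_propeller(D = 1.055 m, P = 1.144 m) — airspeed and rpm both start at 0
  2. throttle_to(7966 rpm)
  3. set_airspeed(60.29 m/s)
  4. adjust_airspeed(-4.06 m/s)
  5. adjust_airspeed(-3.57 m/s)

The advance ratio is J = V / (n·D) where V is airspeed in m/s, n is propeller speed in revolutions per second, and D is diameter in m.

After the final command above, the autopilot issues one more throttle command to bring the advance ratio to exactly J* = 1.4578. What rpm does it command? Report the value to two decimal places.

rpm = 2054.38

set_propeller: D = 1.055 m, P = 1.144 m (p = P/D = 1.084360); state ← (V=0, rpm=0)
throttle_to(7966): rpm ← 7966
set_airspeed(60.29): V ← 60.29 m/s
adjust_airspeed(-4.06): V ← 60.29 -4.06 = 56.23 m/s
adjust_airspeed(-3.57): V ← 56.23 -3.57 = 52.66 m/s
final state: V = 52.66 m/s, rpm = 7966 → n = rpm/60 = 132.766667 rev/s
target J* = 1.4578; solve J* = V/(n·D) for n: n = V/(J*·D) = 52.66/(1.4578 × 1.055) = 34.239739 rev/s
rpm = 60·n = 2054.384358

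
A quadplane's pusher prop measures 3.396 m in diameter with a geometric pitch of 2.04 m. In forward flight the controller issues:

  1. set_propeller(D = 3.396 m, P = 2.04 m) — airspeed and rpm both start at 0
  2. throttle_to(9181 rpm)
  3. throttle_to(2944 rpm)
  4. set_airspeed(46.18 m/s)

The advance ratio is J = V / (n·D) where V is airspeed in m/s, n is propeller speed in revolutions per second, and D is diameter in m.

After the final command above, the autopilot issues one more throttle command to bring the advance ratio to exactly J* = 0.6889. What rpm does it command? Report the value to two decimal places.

rpm = 1184.35

set_propeller: D = 3.396 m, P = 2.04 m (p = P/D = 0.600707); state ← (V=0, rpm=0)
throttle_to(9181): rpm ← 9181
throttle_to(2944): rpm ← 2944
set_airspeed(46.18): V ← 46.18 m/s
final state: V = 46.18 m/s, rpm = 2944 → n = rpm/60 = 49.066667 rev/s
target J* = 0.6889; solve J* = V/(n·D) for n: n = V/(J*·D) = 46.18/(0.6889 × 3.396) = 19.739223 rev/s
rpm = 60·n = 1184.353404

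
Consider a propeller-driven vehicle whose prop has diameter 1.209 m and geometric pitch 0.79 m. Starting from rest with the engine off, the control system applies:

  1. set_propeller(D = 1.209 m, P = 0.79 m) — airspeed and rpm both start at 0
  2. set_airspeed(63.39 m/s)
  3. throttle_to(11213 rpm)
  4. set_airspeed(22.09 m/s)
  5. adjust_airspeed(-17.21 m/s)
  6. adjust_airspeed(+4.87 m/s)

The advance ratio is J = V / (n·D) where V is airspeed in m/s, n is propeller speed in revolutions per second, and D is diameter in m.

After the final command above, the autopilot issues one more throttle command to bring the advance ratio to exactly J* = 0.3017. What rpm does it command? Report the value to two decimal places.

rpm = 1603.81

set_propeller: D = 1.209 m, P = 0.79 m (p = P/D = 0.653433); state ← (V=0, rpm=0)
set_airspeed(63.39): V ← 63.39 m/s
throttle_to(11213): rpm ← 11213
set_airspeed(22.09): V ← 22.09 m/s
adjust_airspeed(-17.21): V ← 22.09 -17.21 = 4.88 m/s
adjust_airspeed(+4.87): V ← 4.88 +4.87 = 9.75 m/s
final state: V = 9.75 m/s, rpm = 11213 → n = rpm/60 = 186.883333 rev/s
target J* = 0.3017; solve J* = V/(n·D) for n: n = V/(J*·D) = 9.75/(0.3017 × 1.209) = 26.730249 rev/s
rpm = 60·n = 1603.814941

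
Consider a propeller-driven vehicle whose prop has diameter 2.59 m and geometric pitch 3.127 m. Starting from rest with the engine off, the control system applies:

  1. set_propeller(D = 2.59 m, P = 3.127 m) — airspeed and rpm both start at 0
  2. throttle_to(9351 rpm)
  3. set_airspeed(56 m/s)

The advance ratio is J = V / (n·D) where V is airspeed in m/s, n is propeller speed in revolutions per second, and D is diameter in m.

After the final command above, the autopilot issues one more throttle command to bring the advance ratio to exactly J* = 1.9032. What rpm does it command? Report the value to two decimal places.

set_propeller: D = 2.59 m, P = 3.127 m (p = P/D = 1.207336); state ← (V=0, rpm=0)
throttle_to(9351): rpm ← 9351
set_airspeed(56): V ← 56 m/s
final state: V = 56 m/s, rpm = 9351 → n = rpm/60 = 155.850000 rev/s
target J* = 1.9032; solve J* = V/(n·D) for n: n = V/(J*·D) = 56/(1.9032 × 2.59) = 11.360667 rev/s
rpm = 60·n = 681.640026

rpm = 681.64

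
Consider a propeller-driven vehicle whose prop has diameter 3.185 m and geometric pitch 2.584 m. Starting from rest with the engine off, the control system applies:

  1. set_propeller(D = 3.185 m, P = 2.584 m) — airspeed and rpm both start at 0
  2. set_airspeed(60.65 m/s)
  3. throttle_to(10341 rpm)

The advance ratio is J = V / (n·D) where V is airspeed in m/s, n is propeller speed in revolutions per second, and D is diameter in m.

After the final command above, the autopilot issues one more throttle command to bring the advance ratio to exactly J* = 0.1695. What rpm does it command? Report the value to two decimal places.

rpm = 6740.67

set_propeller: D = 3.185 m, P = 2.584 m (p = P/D = 0.811303); state ← (V=0, rpm=0)
set_airspeed(60.65): V ← 60.65 m/s
throttle_to(10341): rpm ← 10341
final state: V = 60.65 m/s, rpm = 10341 → n = rpm/60 = 172.350000 rev/s
target J* = 0.1695; solve J* = V/(n·D) for n: n = V/(J*·D) = 60.65/(0.1695 × 3.185) = 112.344461 rev/s
rpm = 60·n = 6740.667676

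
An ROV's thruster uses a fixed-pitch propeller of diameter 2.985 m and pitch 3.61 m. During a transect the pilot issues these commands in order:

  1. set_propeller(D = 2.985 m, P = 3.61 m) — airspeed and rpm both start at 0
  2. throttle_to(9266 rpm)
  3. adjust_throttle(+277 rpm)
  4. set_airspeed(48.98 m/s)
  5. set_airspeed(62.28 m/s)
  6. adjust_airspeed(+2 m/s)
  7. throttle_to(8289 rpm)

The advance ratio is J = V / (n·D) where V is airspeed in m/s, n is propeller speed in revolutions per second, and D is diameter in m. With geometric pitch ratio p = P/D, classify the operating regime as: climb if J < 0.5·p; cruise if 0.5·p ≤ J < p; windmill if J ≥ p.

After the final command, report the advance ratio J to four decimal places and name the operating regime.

set_propeller: D = 2.985 m, P = 3.61 m (p = P/D = 1.209380); state ← (V=0, rpm=0)
throttle_to(9266): rpm ← 9266
adjust_throttle(+277): rpm ← 9266 +277 = 9543
set_airspeed(48.98): V ← 48.98 m/s
set_airspeed(62.28): V ← 62.28 m/s
adjust_airspeed(+2): V ← 62.28 +2 = 64.28 m/s
throttle_to(8289): rpm ← 8289
final state: V = 64.28 m/s, rpm = 8289 → n = rpm/60 = 138.150000 rev/s
J = V / (n·D) = 64.28 / (138.150000 × 2.985) = 0.155876
regime bands: climb J<0.6047 | cruise [0.6047, 1.2094) | windmill J≥1.2094
J = 0.1559 → climb

J = 0.1559, regime = climb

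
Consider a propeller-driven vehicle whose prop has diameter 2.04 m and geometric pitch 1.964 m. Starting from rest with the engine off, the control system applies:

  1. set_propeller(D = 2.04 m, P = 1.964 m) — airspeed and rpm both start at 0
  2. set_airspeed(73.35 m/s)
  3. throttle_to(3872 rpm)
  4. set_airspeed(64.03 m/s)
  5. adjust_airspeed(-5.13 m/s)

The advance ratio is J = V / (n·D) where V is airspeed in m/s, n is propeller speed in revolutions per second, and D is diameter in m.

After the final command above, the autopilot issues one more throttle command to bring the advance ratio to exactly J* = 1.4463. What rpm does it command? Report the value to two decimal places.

set_propeller: D = 2.04 m, P = 1.964 m (p = P/D = 0.962745); state ← (V=0, rpm=0)
set_airspeed(73.35): V ← 73.35 m/s
throttle_to(3872): rpm ← 3872
set_airspeed(64.03): V ← 64.03 m/s
adjust_airspeed(-5.13): V ← 64.03 -5.13 = 58.9 m/s
final state: V = 58.9 m/s, rpm = 3872 → n = rpm/60 = 64.533333 rev/s
target J* = 1.4463; solve J* = V/(n·D) for n: n = V/(J*·D) = 58.9/(1.4463 × 2.04) = 19.963043 rev/s
rpm = 60·n = 1197.782577

rpm = 1197.78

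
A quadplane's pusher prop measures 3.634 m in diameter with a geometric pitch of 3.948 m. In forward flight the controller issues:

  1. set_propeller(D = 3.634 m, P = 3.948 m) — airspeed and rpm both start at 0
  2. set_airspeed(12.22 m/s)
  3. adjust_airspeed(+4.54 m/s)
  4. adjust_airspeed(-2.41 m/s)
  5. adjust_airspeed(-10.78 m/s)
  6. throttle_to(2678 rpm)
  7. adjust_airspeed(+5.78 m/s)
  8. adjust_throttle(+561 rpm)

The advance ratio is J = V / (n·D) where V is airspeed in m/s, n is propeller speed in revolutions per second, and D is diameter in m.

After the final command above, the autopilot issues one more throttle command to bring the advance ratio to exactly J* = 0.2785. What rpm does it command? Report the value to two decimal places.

set_propeller: D = 3.634 m, P = 3.948 m (p = P/D = 1.086406); state ← (V=0, rpm=0)
set_airspeed(12.22): V ← 12.22 m/s
adjust_airspeed(+4.54): V ← 12.22 +4.54 = 16.76 m/s
adjust_airspeed(-2.41): V ← 16.76 -2.41 = 14.35 m/s
adjust_airspeed(-10.78): V ← 14.35 -10.78 = 3.57 m/s
throttle_to(2678): rpm ← 2678
adjust_airspeed(+5.78): V ← 3.57 +5.78 = 9.35 m/s
adjust_throttle(+561): rpm ← 2678 +561 = 3239
final state: V = 9.35 m/s, rpm = 3239 → n = rpm/60 = 53.983333 rev/s
target J* = 0.2785; solve J* = V/(n·D) for n: n = V/(J*·D) = 9.35/(0.2785 × 3.634) = 9.238501 rev/s
rpm = 60·n = 554.310032

rpm = 554.31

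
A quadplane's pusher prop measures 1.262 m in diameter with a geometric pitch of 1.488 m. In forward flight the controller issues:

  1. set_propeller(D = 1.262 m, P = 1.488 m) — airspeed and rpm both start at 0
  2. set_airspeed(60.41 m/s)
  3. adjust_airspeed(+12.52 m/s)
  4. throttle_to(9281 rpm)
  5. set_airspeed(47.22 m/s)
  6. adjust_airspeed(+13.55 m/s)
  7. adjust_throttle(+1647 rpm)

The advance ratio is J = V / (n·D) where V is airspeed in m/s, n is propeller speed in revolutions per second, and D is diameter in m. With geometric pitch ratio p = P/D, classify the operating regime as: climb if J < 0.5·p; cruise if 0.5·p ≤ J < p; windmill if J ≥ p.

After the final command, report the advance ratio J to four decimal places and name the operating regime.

set_propeller: D = 1.262 m, P = 1.488 m (p = P/D = 1.179081); state ← (V=0, rpm=0)
set_airspeed(60.41): V ← 60.41 m/s
adjust_airspeed(+12.52): V ← 60.41 +12.52 = 72.93 m/s
throttle_to(9281): rpm ← 9281
set_airspeed(47.22): V ← 47.22 m/s
adjust_airspeed(+13.55): V ← 47.22 +13.55 = 60.77 m/s
adjust_throttle(+1647): rpm ← 9281 +1647 = 10928
final state: V = 60.77 m/s, rpm = 10928 → n = rpm/60 = 182.133333 rev/s
J = V / (n·D) = 60.77 / (182.133333 × 1.262) = 0.264387
regime bands: climb J<0.5895 | cruise [0.5895, 1.1791) | windmill J≥1.1791
J = 0.2644 → climb

J = 0.2644, regime = climb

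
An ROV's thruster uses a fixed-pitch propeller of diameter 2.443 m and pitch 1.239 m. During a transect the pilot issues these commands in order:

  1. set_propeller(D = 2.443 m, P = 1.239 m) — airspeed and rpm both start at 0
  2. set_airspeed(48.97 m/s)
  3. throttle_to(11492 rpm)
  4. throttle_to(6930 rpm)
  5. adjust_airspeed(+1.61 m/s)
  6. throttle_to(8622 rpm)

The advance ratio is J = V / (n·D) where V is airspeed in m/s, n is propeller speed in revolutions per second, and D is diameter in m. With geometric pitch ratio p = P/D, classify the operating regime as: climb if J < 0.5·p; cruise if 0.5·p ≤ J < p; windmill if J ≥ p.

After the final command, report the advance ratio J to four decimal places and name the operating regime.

J = 0.1441, regime = climb

set_propeller: D = 2.443 m, P = 1.239 m (p = P/D = 0.507163); state ← (V=0, rpm=0)
set_airspeed(48.97): V ← 48.97 m/s
throttle_to(11492): rpm ← 11492
throttle_to(6930): rpm ← 6930
adjust_airspeed(+1.61): V ← 48.97 +1.61 = 50.58 m/s
throttle_to(8622): rpm ← 8622
final state: V = 50.58 m/s, rpm = 8622 → n = rpm/60 = 143.700000 rev/s
J = V / (n·D) = 50.58 / (143.700000 × 2.443) = 0.144078
regime bands: climb J<0.2536 | cruise [0.2536, 0.5072) | windmill J≥0.5072
J = 0.1441 → climb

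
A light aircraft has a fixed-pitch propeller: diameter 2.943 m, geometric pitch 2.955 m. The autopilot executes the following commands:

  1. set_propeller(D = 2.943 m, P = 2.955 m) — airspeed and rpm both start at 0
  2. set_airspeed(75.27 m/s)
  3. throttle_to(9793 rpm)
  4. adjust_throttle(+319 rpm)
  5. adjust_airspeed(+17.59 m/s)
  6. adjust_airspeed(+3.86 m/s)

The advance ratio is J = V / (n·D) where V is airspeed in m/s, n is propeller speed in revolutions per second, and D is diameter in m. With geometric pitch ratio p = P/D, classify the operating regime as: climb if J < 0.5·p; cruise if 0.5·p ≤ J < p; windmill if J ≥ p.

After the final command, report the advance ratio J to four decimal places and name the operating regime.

set_propeller: D = 2.943 m, P = 2.955 m (p = P/D = 1.004077); state ← (V=0, rpm=0)
set_airspeed(75.27): V ← 75.27 m/s
throttle_to(9793): rpm ← 9793
adjust_throttle(+319): rpm ← 9793 +319 = 10112
adjust_airspeed(+17.59): V ← 75.27 +17.59 = 92.86 m/s
adjust_airspeed(+3.86): V ← 92.86 +3.86 = 96.72 m/s
final state: V = 96.72 m/s, rpm = 10112 → n = rpm/60 = 168.533333 rev/s
J = V / (n·D) = 96.72 / (168.533333 × 2.943) = 0.195003
regime bands: climb J<0.5020 | cruise [0.5020, 1.0041) | windmill J≥1.0041
J = 0.1950 → climb

J = 0.1950, regime = climb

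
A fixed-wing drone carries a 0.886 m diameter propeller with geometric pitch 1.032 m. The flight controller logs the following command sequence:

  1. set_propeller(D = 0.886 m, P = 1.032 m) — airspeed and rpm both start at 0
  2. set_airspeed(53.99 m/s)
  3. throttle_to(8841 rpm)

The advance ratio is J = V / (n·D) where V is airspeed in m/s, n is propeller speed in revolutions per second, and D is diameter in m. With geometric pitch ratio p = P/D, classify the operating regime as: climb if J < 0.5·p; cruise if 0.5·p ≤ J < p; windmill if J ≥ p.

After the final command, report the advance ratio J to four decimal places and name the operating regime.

set_propeller: D = 0.886 m, P = 1.032 m (p = P/D = 1.164786); state ← (V=0, rpm=0)
set_airspeed(53.99): V ← 53.99 m/s
throttle_to(8841): rpm ← 8841
final state: V = 53.99 m/s, rpm = 8841 → n = rpm/60 = 147.350000 rev/s
J = V / (n·D) = 53.99 / (147.350000 × 0.886) = 0.413551
regime bands: climb J<0.5824 | cruise [0.5824, 1.1648) | windmill J≥1.1648
J = 0.4136 → climb

J = 0.4136, regime = climb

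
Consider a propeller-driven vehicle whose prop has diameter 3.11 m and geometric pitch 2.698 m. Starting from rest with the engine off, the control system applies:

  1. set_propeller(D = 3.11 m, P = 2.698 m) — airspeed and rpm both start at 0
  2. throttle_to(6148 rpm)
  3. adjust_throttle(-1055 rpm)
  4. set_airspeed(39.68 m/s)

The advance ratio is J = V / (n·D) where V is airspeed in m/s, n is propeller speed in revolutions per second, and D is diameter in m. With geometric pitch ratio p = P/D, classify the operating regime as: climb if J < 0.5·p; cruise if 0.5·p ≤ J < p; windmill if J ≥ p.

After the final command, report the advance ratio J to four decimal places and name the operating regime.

J = 0.1503, regime = climb

set_propeller: D = 3.11 m, P = 2.698 m (p = P/D = 0.867524); state ← (V=0, rpm=0)
throttle_to(6148): rpm ← 6148
adjust_throttle(-1055): rpm ← 6148 -1055 = 5093
set_airspeed(39.68): V ← 39.68 m/s
final state: V = 39.68 m/s, rpm = 5093 → n = rpm/60 = 84.883333 rev/s
J = V / (n·D) = 39.68 / (84.883333 × 3.11) = 0.150310
regime bands: climb J<0.4338 | cruise [0.4338, 0.8675) | windmill J≥0.8675
J = 0.1503 → climb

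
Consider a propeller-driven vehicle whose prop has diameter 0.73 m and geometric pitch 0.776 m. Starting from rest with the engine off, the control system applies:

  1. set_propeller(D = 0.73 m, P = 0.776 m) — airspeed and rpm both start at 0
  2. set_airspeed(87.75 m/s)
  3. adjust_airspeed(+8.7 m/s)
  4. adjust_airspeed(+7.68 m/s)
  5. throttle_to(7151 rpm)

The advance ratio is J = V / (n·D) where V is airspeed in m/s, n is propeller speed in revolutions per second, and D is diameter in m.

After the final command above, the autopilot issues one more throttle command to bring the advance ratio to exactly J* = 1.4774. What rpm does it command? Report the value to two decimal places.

rpm = 5793.04

set_propeller: D = 0.73 m, P = 0.776 m (p = P/D = 1.063014); state ← (V=0, rpm=0)
set_airspeed(87.75): V ← 87.75 m/s
adjust_airspeed(+8.7): V ← 87.75 +8.7 = 96.45 m/s
adjust_airspeed(+7.68): V ← 96.45 +7.68 = 104.13 m/s
throttle_to(7151): rpm ← 7151
final state: V = 104.13 m/s, rpm = 7151 → n = rpm/60 = 119.183333 rev/s
target J* = 1.4774; solve J* = V/(n·D) for n: n = V/(J*·D) = 104.13/(1.4774 × 0.73) = 96.550586 rev/s
rpm = 60·n = 5793.035154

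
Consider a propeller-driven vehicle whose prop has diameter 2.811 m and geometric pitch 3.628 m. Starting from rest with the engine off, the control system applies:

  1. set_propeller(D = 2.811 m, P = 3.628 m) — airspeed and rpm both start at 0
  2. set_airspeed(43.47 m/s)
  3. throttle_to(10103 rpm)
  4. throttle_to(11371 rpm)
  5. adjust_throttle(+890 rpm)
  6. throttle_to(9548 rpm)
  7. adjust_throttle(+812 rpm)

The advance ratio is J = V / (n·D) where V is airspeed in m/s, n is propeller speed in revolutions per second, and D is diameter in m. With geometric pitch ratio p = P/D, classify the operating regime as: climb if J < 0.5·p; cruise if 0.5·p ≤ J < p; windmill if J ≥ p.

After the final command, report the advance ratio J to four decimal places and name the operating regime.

set_propeller: D = 2.811 m, P = 3.628 m (p = P/D = 1.290644); state ← (V=0, rpm=0)
set_airspeed(43.47): V ← 43.47 m/s
throttle_to(10103): rpm ← 10103
throttle_to(11371): rpm ← 11371
adjust_throttle(+890): rpm ← 11371 +890 = 12261
throttle_to(9548): rpm ← 9548
adjust_throttle(+812): rpm ← 9548 +812 = 10360
final state: V = 43.47 m/s, rpm = 10360 → n = rpm/60 = 172.666667 rev/s
J = V / (n·D) = 43.47 / (172.666667 × 2.811) = 0.089561
regime bands: climb J<0.6453 | cruise [0.6453, 1.2906) | windmill J≥1.2906
J = 0.0896 → climb

J = 0.0896, regime = climb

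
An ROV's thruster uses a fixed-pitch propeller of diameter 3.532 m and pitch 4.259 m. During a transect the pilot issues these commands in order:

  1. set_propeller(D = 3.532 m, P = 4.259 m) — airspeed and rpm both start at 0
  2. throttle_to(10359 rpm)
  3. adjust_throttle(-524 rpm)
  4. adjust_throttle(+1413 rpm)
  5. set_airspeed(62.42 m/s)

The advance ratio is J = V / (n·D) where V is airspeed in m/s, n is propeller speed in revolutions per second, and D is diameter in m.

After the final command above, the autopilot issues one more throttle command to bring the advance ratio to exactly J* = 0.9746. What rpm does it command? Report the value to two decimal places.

set_propeller: D = 3.532 m, P = 4.259 m (p = P/D = 1.205832); state ← (V=0, rpm=0)
throttle_to(10359): rpm ← 10359
adjust_throttle(-524): rpm ← 10359 -524 = 9835
adjust_throttle(+1413): rpm ← 9835 +1413 = 11248
set_airspeed(62.42): V ← 62.42 m/s
final state: V = 62.42 m/s, rpm = 11248 → n = rpm/60 = 187.466667 rev/s
target J* = 0.9746; solve J* = V/(n·D) for n: n = V/(J*·D) = 62.42/(0.9746 × 3.532) = 18.133292 rev/s
rpm = 60·n = 1087.997538

rpm = 1088.00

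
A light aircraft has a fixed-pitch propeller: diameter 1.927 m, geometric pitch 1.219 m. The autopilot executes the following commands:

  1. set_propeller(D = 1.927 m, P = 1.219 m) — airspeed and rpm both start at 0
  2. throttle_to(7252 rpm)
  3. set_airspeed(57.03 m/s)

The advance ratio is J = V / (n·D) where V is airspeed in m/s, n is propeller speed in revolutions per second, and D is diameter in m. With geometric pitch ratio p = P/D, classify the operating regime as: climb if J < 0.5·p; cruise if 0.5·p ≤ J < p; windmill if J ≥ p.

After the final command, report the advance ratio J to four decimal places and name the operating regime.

set_propeller: D = 1.927 m, P = 1.219 m (p = P/D = 0.632590); state ← (V=0, rpm=0)
throttle_to(7252): rpm ← 7252
set_airspeed(57.03): V ← 57.03 m/s
final state: V = 57.03 m/s, rpm = 7252 → n = rpm/60 = 120.866667 rev/s
J = V / (n·D) = 57.03 / (120.866667 × 1.927) = 0.244858
regime bands: climb J<0.3163 | cruise [0.3163, 0.6326) | windmill J≥0.6326
J = 0.2449 → climb

J = 0.2449, regime = climb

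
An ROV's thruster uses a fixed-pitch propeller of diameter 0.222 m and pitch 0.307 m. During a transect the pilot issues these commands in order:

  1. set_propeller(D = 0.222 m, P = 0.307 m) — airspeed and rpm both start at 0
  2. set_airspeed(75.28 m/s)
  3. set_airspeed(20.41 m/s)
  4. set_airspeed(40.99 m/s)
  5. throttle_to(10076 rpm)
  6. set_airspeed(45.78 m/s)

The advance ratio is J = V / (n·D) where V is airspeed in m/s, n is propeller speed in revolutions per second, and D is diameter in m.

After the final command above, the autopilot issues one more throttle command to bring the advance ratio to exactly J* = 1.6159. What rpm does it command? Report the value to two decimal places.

set_propeller: D = 0.222 m, P = 0.307 m (p = P/D = 1.382883); state ← (V=0, rpm=0)
set_airspeed(75.28): V ← 75.28 m/s
set_airspeed(20.41): V ← 20.41 m/s
set_airspeed(40.99): V ← 40.99 m/s
throttle_to(10076): rpm ← 10076
set_airspeed(45.78): V ← 45.78 m/s
final state: V = 45.78 m/s, rpm = 10076 → n = rpm/60 = 167.933333 rev/s
target J* = 1.6159; solve J* = V/(n·D) for n: n = V/(J*·D) = 45.78/(1.6159 × 0.222) = 127.616942 rev/s
rpm = 60·n = 7657.016507

rpm = 7657.02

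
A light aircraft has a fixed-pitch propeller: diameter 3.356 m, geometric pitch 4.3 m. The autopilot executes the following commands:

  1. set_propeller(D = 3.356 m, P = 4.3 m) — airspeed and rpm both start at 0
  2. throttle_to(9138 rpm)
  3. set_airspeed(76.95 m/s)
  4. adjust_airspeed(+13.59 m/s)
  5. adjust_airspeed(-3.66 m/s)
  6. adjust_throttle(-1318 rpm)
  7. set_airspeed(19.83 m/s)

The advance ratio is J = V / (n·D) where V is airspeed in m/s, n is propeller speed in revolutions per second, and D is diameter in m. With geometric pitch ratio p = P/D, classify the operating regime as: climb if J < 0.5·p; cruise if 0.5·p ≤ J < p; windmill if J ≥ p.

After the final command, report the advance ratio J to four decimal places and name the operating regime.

set_propeller: D = 3.356 m, P = 4.3 m (p = P/D = 1.281287); state ← (V=0, rpm=0)
throttle_to(9138): rpm ← 9138
set_airspeed(76.95): V ← 76.95 m/s
adjust_airspeed(+13.59): V ← 76.95 +13.59 = 90.54 m/s
adjust_airspeed(-3.66): V ← 90.54 -3.66 = 86.88 m/s
adjust_throttle(-1318): rpm ← 9138 -1318 = 7820
set_airspeed(19.83): V ← 19.83 m/s
final state: V = 19.83 m/s, rpm = 7820 → n = rpm/60 = 130.333333 rev/s
J = V / (n·D) = 19.83 / (130.333333 × 3.356) = 0.045336
regime bands: climb J<0.6406 | cruise [0.6406, 1.2813) | windmill J≥1.2813
J = 0.0453 → climb

J = 0.0453, regime = climb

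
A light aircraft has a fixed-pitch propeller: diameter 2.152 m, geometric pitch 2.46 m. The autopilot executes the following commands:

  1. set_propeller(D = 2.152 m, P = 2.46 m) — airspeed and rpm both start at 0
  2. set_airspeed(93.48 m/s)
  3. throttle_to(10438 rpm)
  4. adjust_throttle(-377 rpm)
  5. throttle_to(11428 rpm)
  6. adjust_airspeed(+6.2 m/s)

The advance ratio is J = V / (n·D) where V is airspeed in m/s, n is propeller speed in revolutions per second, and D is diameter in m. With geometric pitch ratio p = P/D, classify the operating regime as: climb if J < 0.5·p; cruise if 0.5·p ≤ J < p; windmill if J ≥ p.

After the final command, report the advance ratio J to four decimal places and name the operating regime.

set_propeller: D = 2.152 m, P = 2.46 m (p = P/D = 1.143123); state ← (V=0, rpm=0)
set_airspeed(93.48): V ← 93.48 m/s
throttle_to(10438): rpm ← 10438
adjust_throttle(-377): rpm ← 10438 -377 = 10061
throttle_to(11428): rpm ← 11428
adjust_airspeed(+6.2): V ← 93.48 +6.2 = 99.68 m/s
final state: V = 99.68 m/s, rpm = 11428 → n = rpm/60 = 190.466667 rev/s
J = V / (n·D) = 99.68 / (190.466667 × 2.152) = 0.243191
regime bands: climb J<0.5716 | cruise [0.5716, 1.1431) | windmill J≥1.1431
J = 0.2432 → climb

J = 0.2432, regime = climb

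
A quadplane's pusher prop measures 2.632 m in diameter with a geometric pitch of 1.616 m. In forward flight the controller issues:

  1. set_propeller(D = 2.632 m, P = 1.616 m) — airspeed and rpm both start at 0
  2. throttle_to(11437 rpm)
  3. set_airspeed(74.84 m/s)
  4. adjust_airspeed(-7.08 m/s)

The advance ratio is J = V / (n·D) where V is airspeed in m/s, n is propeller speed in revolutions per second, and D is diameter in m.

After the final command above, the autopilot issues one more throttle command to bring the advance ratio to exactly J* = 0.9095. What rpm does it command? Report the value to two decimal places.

set_propeller: D = 2.632 m, P = 1.616 m (p = P/D = 0.613982); state ← (V=0, rpm=0)
throttle_to(11437): rpm ← 11437
set_airspeed(74.84): V ← 74.84 m/s
adjust_airspeed(-7.08): V ← 74.84 -7.08 = 67.76 m/s
final state: V = 67.76 m/s, rpm = 11437 → n = rpm/60 = 190.616667 rev/s
target J* = 0.9095; solve J* = V/(n·D) for n: n = V/(J*·D) = 67.76/(0.9095 × 2.632) = 28.306411 rev/s
rpm = 60·n = 1698.384663

rpm = 1698.38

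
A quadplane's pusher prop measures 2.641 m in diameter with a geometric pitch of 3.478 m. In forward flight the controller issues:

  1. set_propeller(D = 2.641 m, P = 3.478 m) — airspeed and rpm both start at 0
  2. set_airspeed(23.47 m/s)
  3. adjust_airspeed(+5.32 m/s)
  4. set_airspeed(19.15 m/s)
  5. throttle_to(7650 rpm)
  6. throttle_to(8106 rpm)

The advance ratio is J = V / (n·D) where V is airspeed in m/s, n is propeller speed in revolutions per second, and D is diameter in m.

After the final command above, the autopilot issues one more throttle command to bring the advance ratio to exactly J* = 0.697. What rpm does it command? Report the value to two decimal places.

rpm = 624.19

set_propeller: D = 2.641 m, P = 3.478 m (p = P/D = 1.316925); state ← (V=0, rpm=0)
set_airspeed(23.47): V ← 23.47 m/s
adjust_airspeed(+5.32): V ← 23.47 +5.32 = 28.79 m/s
set_airspeed(19.15): V ← 19.15 m/s
throttle_to(7650): rpm ← 7650
throttle_to(8106): rpm ← 8106
final state: V = 19.15 m/s, rpm = 8106 → n = rpm/60 = 135.100000 rev/s
target J* = 0.697; solve J* = V/(n·D) for n: n = V/(J*·D) = 19.15/(0.697 × 2.641) = 10.403216 rev/s
rpm = 60·n = 624.192936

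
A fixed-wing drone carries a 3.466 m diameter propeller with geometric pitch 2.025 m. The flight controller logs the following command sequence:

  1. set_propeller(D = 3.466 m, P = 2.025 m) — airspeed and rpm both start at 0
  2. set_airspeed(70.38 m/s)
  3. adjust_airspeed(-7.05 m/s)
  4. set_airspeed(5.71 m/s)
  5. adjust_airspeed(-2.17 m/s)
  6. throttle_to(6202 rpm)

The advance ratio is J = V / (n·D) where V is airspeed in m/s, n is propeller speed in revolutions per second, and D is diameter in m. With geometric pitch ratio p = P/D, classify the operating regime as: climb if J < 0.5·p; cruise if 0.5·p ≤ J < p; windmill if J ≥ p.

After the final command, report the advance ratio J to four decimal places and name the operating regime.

set_propeller: D = 3.466 m, P = 2.025 m (p = P/D = 0.584247); state ← (V=0, rpm=0)
set_airspeed(70.38): V ← 70.38 m/s
adjust_airspeed(-7.05): V ← 70.38 -7.05 = 63.33 m/s
set_airspeed(5.71): V ← 5.71 m/s
adjust_airspeed(-2.17): V ← 5.71 -2.17 = 3.54 m/s
throttle_to(6202): rpm ← 6202
final state: V = 3.54 m/s, rpm = 6202 → n = rpm/60 = 103.366667 rev/s
J = V / (n·D) = 3.54 / (103.366667 × 3.466) = 0.009881
regime bands: climb J<0.2921 | cruise [0.2921, 0.5842) | windmill J≥0.5842
J = 0.0099 → climb

J = 0.0099, regime = climb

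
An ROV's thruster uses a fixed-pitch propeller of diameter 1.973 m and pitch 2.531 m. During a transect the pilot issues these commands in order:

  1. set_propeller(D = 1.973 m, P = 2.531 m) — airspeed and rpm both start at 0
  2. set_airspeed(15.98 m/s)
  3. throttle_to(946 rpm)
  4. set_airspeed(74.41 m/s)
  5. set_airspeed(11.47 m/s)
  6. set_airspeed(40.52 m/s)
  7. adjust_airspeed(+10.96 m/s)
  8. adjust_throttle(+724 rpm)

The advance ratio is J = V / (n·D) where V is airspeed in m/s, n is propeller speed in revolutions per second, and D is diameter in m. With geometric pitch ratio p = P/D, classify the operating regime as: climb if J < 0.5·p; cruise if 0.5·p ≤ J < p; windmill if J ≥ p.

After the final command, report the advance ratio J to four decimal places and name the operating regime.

set_propeller: D = 1.973 m, P = 2.531 m (p = P/D = 1.282818); state ← (V=0, rpm=0)
set_airspeed(15.98): V ← 15.98 m/s
throttle_to(946): rpm ← 946
set_airspeed(74.41): V ← 74.41 m/s
set_airspeed(11.47): V ← 11.47 m/s
set_airspeed(40.52): V ← 40.52 m/s
adjust_airspeed(+10.96): V ← 40.52 +10.96 = 51.48 m/s
adjust_throttle(+724): rpm ← 946 +724 = 1670
final state: V = 51.48 m/s, rpm = 1670 → n = rpm/60 = 27.833333 rev/s
J = V / (n·D) = 51.48 / (27.833333 × 1.973) = 0.937446
regime bands: climb J<0.6414 | cruise [0.6414, 1.2828) | windmill J≥1.2828
J = 0.9374 → cruise

J = 0.9374, regime = cruise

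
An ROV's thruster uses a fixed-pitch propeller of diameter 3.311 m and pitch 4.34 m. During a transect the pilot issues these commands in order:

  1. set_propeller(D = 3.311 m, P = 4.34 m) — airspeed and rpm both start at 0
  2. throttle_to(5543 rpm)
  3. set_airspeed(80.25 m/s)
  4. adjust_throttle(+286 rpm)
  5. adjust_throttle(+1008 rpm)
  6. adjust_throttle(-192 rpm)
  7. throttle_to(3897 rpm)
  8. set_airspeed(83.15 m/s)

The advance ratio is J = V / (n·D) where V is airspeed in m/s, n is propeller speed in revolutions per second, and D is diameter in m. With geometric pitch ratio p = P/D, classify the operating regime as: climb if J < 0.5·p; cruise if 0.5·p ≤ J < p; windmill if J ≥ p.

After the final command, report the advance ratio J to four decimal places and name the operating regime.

set_propeller: D = 3.311 m, P = 4.34 m (p = P/D = 1.310782); state ← (V=0, rpm=0)
throttle_to(5543): rpm ← 5543
set_airspeed(80.25): V ← 80.25 m/s
adjust_throttle(+286): rpm ← 5543 +286 = 5829
adjust_throttle(+1008): rpm ← 5829 +1008 = 6837
adjust_throttle(-192): rpm ← 6837 -192 = 6645
throttle_to(3897): rpm ← 3897
set_airspeed(83.15): V ← 83.15 m/s
final state: V = 83.15 m/s, rpm = 3897 → n = rpm/60 = 64.950000 rev/s
J = V / (n·D) = 83.15 / (64.950000 × 3.311) = 0.386655
regime bands: climb J<0.6554 | cruise [0.6554, 1.3108) | windmill J≥1.3108
J = 0.3867 → climb

J = 0.3867, regime = climb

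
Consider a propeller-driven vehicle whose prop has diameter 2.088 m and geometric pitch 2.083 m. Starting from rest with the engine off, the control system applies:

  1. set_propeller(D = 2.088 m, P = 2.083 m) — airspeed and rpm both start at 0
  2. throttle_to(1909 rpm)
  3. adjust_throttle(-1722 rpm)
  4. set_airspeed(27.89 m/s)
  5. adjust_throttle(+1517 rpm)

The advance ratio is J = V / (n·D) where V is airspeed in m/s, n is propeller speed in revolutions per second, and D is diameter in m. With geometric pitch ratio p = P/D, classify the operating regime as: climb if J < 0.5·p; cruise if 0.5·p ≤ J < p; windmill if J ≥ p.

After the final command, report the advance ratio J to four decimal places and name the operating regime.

set_propeller: D = 2.088 m, P = 2.083 m (p = P/D = 0.997605); state ← (V=0, rpm=0)
throttle_to(1909): rpm ← 1909
adjust_throttle(-1722): rpm ← 1909 -1722 = 187
set_airspeed(27.89): V ← 27.89 m/s
adjust_throttle(+1517): rpm ← 187 +1517 = 1704
final state: V = 27.89 m/s, rpm = 1704 → n = rpm/60 = 28.400000 rev/s
J = V / (n·D) = 27.89 / (28.400000 × 2.088) = 0.470327
regime bands: climb J<0.4988 | cruise [0.4988, 0.9976) | windmill J≥0.9976
J = 0.4703 → climb

J = 0.4703, regime = climb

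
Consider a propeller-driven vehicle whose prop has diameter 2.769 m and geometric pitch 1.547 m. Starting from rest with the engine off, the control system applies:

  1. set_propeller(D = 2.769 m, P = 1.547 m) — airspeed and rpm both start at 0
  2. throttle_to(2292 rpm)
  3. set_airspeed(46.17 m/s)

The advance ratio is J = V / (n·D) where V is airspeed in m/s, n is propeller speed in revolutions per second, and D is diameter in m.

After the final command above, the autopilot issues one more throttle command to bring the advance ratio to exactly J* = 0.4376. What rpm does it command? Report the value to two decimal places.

rpm = 2286.18

set_propeller: D = 2.769 m, P = 1.547 m (p = P/D = 0.558685); state ← (V=0, rpm=0)
throttle_to(2292): rpm ← 2292
set_airspeed(46.17): V ← 46.17 m/s
final state: V = 46.17 m/s, rpm = 2292 → n = rpm/60 = 38.200000 rev/s
target J* = 0.4376; solve J* = V/(n·D) for n: n = V/(J*·D) = 46.17/(0.4376 × 2.769) = 38.103038 rev/s
rpm = 60·n = 2286.182288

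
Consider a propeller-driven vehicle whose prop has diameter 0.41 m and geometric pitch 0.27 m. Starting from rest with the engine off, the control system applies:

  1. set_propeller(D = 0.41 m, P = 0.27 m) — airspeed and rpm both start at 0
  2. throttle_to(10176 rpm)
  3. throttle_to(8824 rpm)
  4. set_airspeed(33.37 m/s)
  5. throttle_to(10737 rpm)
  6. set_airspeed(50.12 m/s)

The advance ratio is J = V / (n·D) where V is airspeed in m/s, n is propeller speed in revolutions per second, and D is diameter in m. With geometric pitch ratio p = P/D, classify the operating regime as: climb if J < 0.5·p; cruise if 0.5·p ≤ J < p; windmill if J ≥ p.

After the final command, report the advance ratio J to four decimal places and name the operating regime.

J = 0.6831, regime = windmill

set_propeller: D = 0.41 m, P = 0.27 m (p = P/D = 0.658537); state ← (V=0, rpm=0)
throttle_to(10176): rpm ← 10176
throttle_to(8824): rpm ← 8824
set_airspeed(33.37): V ← 33.37 m/s
throttle_to(10737): rpm ← 10737
set_airspeed(50.12): V ← 50.12 m/s
final state: V = 50.12 m/s, rpm = 10737 → n = rpm/60 = 178.950000 rev/s
J = V / (n·D) = 50.12 / (178.950000 × 0.41) = 0.683118
regime bands: climb J<0.3293 | cruise [0.3293, 0.6585) | windmill J≥0.6585
J = 0.6831 → windmill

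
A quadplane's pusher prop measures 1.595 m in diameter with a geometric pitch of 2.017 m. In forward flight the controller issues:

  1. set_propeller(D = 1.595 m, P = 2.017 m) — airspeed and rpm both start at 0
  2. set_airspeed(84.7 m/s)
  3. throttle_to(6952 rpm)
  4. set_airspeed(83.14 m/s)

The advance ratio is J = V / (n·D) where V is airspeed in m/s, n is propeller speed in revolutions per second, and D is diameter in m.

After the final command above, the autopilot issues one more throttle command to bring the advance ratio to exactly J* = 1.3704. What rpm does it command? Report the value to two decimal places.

rpm = 2282.20

set_propeller: D = 1.595 m, P = 2.017 m (p = P/D = 1.264577); state ← (V=0, rpm=0)
set_airspeed(84.7): V ← 84.7 m/s
throttle_to(6952): rpm ← 6952
set_airspeed(83.14): V ← 83.14 m/s
final state: V = 83.14 m/s, rpm = 6952 → n = rpm/60 = 115.866667 rev/s
target J* = 1.3704; solve J* = V/(n·D) for n: n = V/(J*·D) = 83.14/(1.3704 × 1.595) = 38.036626 rev/s
rpm = 60·n = 2282.197542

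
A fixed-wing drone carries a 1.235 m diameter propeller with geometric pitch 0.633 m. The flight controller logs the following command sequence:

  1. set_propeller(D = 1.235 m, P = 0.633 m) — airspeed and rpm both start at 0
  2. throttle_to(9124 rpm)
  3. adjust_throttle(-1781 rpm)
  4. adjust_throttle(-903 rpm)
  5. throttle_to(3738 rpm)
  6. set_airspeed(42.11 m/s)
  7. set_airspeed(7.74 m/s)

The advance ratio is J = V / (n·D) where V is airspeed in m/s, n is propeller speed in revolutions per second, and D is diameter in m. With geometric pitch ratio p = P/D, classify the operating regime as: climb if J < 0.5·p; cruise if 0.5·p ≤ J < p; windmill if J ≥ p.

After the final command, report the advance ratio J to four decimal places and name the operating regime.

J = 0.1006, regime = climb

set_propeller: D = 1.235 m, P = 0.633 m (p = P/D = 0.512551); state ← (V=0, rpm=0)
throttle_to(9124): rpm ← 9124
adjust_throttle(-1781): rpm ← 9124 -1781 = 7343
adjust_throttle(-903): rpm ← 7343 -903 = 6440
throttle_to(3738): rpm ← 3738
set_airspeed(42.11): V ← 42.11 m/s
set_airspeed(7.74): V ← 7.74 m/s
final state: V = 7.74 m/s, rpm = 3738 → n = rpm/60 = 62.300000 rev/s
J = V / (n·D) = 7.74 / (62.300000 × 1.235) = 0.100597
regime bands: climb J<0.2563 | cruise [0.2563, 0.5126) | windmill J≥0.5126
J = 0.1006 → climb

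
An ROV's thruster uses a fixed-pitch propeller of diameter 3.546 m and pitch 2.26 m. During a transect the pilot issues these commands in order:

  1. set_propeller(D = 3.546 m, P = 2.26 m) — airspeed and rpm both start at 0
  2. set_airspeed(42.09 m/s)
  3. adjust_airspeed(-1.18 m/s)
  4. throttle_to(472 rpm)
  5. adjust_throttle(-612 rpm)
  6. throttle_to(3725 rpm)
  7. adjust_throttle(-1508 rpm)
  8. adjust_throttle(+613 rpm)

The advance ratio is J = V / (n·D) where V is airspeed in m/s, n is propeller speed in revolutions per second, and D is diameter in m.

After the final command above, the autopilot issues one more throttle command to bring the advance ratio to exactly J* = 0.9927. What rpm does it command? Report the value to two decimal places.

rpm = 697.31

set_propeller: D = 3.546 m, P = 2.26 m (p = P/D = 0.637338); state ← (V=0, rpm=0)
set_airspeed(42.09): V ← 42.09 m/s
adjust_airspeed(-1.18): V ← 42.09 -1.18 = 40.91 m/s
throttle_to(472): rpm ← 472
adjust_throttle(-612): rpm ← 472 -612 = -140
throttle_to(3725): rpm ← 3725
adjust_throttle(-1508): rpm ← 3725 -1508 = 2217
adjust_throttle(+613): rpm ← 2217 +613 = 2830
final state: V = 40.91 m/s, rpm = 2830 → n = rpm/60 = 47.166667 rev/s
target J* = 0.9927; solve J* = V/(n·D) for n: n = V/(J*·D) = 40.91/(0.9927 × 3.546) = 11.621782 rev/s
rpm = 60·n = 697.306923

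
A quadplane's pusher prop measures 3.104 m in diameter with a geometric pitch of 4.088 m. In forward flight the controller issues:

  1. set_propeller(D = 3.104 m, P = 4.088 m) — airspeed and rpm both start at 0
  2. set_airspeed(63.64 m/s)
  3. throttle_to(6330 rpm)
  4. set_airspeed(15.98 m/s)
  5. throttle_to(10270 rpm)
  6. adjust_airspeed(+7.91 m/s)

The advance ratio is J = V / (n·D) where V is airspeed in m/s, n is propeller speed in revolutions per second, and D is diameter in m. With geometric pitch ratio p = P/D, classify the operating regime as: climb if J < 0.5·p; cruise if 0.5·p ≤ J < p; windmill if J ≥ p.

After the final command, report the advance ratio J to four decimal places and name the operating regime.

J = 0.0450, regime = climb

set_propeller: D = 3.104 m, P = 4.088 m (p = P/D = 1.317010); state ← (V=0, rpm=0)
set_airspeed(63.64): V ← 63.64 m/s
throttle_to(6330): rpm ← 6330
set_airspeed(15.98): V ← 15.98 m/s
throttle_to(10270): rpm ← 10270
adjust_airspeed(+7.91): V ← 15.98 +7.91 = 23.89 m/s
final state: V = 23.89 m/s, rpm = 10270 → n = rpm/60 = 171.166667 rev/s
J = V / (n·D) = 23.89 / (171.166667 × 3.104) = 0.044965
regime bands: climb J<0.6585 | cruise [0.6585, 1.3170) | windmill J≥1.3170
J = 0.0450 → climb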